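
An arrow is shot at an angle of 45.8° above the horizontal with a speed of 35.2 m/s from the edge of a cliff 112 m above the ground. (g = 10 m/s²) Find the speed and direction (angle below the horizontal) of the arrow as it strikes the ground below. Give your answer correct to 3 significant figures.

v_x = 35.2 cos 45.8° = 24.54 m/s (constant).
|v_y| at impact = √((25.24)² + 2×10×112) = 53.64 m/s.
Speed = √(24.54² + 53.64²) = 59.0 m/s; angle = arctan(53.64/24.54) = 65.4° below horizontal.

59.0 m/s at 65.4° below the horizontal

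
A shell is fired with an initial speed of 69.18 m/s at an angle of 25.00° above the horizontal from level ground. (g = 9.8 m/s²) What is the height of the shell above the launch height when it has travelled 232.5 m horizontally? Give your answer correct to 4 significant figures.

v_x = 69.18 cos 25.00° = 62.698 m/s, v_y0 = 69.18 sin 25.00° = 29.237 m/s.
Time to reach x = 232.5 m: t = x / v_x = 232.5 / 62.698 = 3.7083 s.
y = v_y0 t − ½ g t² = 29.237×3.7083 − 4.900×3.7083² = 41.04 m.

41.04 m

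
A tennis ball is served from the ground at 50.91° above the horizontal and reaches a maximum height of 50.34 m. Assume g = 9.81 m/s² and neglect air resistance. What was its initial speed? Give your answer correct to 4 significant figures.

40.49 m/s

At maximum height v_y = 0, so (v₀ sin θ)² = 2 g H.
v₀ sin 50.91° = √(2 × 9.81 × 50.34) = 31.427 m/s.
v₀ = 31.427 / sin 50.91° = 31.427 / 0.7762 = 40.49 m/s.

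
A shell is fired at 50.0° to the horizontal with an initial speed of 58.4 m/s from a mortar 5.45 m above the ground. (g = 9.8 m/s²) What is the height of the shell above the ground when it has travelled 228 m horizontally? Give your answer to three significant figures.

96.4 m

v_x = 58.4 cos 50.0° = 37.54 m/s, v_y0 = 58.4 sin 50.0° = 44.74 m/s.
Time to reach x = 228 m: t = x / v_x = 228 / 37.54 = 6.074 s.
y = 5.45 + v_y0 t − ½ g t² = 5.45 + 44.74×6.074 − 4.900×6.074² = 96.4 m.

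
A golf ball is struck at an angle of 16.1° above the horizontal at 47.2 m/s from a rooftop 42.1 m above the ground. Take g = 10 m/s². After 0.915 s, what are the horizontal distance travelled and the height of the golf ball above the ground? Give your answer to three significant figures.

v_x = 47.2 cos 16.1° = 45.35 m/s; v_y0 = 47.2 sin 16.1° = 13.09 m/s.
x = v_x t = 45.35 × 0.915 = 41.5 m.
y = 42.1 + v_y0 t − ½ g t² = 49.9 m.

x = 41.5 m, y = 49.9 m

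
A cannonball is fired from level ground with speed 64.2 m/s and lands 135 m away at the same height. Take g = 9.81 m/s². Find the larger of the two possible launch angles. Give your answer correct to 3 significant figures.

80.6°

Level-ground range: R = v₀² sin(2θ)/g ⇒ sin 2θ = R g / v₀² = 135×9.81/64.2² = 0.3213.
2θ = arcsin(0.3213) = 18.74° or 180° − 18.74° = 161.26°.
So θ = 9.37° or θ = 80.6°.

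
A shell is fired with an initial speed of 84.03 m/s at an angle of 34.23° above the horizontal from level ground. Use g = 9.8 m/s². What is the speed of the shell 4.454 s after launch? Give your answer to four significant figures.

v_x = 84.03 cos 34.23° = 69.475 m/s (constant).
v_y(t) = 84.03 sin 34.23° − g t = 47.268 − 9.8 × 4.454 = 3.6188 m/s.
Speed = √(v_x² + v_y²) = √(4826.8 + 13.096) = 69.57 m/s.

69.57 m/s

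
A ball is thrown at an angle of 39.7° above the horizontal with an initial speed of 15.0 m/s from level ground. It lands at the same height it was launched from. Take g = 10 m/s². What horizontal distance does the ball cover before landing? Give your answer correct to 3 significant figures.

For level ground, R = v₀² sin(2θ) / g.
sin(2 × 39.7°) = sin 79.40° = 0.9829.
R = (15.0)² × 0.9829 / 10 = 22.1 m.

22.1 m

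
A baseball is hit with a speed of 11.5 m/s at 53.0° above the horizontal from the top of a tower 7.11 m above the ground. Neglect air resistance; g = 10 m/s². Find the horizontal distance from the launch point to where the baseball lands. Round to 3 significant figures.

16.8 m

Components: v_x = 11.5 cos 53.0° = 6.921 m/s, v_y = 11.5 sin 53.0° = 9.184 m/s.
Vertical: 0 = 7.11 + 9.184 t − ½(10) t² ⇒ 5.000 t² − 9.184 t − 7.11 = 0.
t = [9.184 + √(84.35 + 142.2)] / 10.00 = 2.424 s.
Horizontal: R = v_x · t = 6.921 × 2.424 = 16.8 m.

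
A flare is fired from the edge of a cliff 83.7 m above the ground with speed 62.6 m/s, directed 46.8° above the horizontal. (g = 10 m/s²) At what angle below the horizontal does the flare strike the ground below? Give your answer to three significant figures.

55.0°

v_x = 62.6 cos 46.8° = 42.85 m/s.
At impact |v_y| = √(v_y0² + 2 g h) = √(45.63² + 2×10×83.7) = 61.29 m/s.
Angle below horizontal = arctan(|v_y| / v_x) = arctan(61.29 / 42.85) = 55.0°.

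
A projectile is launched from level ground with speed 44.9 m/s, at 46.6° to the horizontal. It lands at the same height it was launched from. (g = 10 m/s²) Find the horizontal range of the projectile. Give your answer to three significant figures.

201 m

For level ground, R = v₀² sin(2θ) / g.
sin(2 × 46.6°) = sin 93.20° = 0.9984.
R = (44.9)² × 0.9984 / 10 = 201 m.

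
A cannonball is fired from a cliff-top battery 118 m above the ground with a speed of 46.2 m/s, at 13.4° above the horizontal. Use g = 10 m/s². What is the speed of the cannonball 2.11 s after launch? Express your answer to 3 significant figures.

46.1 m/s

v_x = 46.2 cos 13.4° = 44.94 m/s (constant).
v_y(t) = 46.2 sin 13.4° − g t = 10.71 − 10 × 2.11 = -10.39 m/s.
Speed = √(v_x² + v_y²) = √(2020 + 108.0) = 46.1 m/s.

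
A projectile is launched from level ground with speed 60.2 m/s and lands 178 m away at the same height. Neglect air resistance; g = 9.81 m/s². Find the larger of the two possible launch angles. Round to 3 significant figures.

75.6°

Level-ground range: R = v₀² sin(2θ)/g ⇒ sin 2θ = R g / v₀² = 178×9.81/60.2² = 0.4818.
2θ = arcsin(0.4818) = 28.80° or 180° − 28.80° = 151.20°.
So θ = 14.4° or θ = 75.6°.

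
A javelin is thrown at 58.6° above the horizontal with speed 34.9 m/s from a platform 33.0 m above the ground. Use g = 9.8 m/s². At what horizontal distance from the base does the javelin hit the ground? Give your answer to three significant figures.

Components: v_x = 34.9 cos 58.6° = 18.18 m/s, v_y = 34.9 sin 58.6° = 29.79 m/s.
Vertical: 0 = 33.0 + 29.79 t − ½(9.8) t² ⇒ 4.900 t² − 29.79 t − 33.0 = 0.
t = [29.79 + √(887.4 + 646.8)] / 9.800 = 7.037 s.
Horizontal: R = v_x · t = 18.18 × 7.037 = 128 m.

128 m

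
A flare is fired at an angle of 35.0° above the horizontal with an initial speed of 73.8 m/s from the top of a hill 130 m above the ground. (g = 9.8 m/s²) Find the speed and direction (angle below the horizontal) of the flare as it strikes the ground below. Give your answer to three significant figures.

89.4 m/s at 47.5° below the horizontal

v_x = 73.8 cos 35.0° = 60.45 m/s (constant).
|v_y| at impact = √((42.33)² + 2×9.8×130) = 65.88 m/s.
Speed = √(60.45² + 65.88²) = 89.4 m/s; angle = arctan(65.88/60.45) = 47.5° below horizontal.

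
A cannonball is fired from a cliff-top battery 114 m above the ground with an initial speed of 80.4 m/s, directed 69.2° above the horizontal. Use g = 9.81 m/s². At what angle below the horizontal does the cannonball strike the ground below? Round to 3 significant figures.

v_x = 80.4 cos 69.2° = 28.55 m/s.
At impact |v_y| = √(v_y0² + 2 g h) = √(75.16² + 2×9.81×114) = 88.80 m/s.
Angle below horizontal = arctan(|v_y| / v_x) = arctan(88.80 / 28.55) = 72.2°.

72.2°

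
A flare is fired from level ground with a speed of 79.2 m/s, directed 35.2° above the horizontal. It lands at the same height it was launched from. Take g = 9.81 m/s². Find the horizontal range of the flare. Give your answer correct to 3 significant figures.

Components: v_x = 79.2 cos 35.2° = 64.72 m/s, v_y = 79.2 sin 35.2° = 45.65 m/s.
Time of flight (same landing height): t = 2 v_y / g = 2 × 45.65 / 9.81 = 9.307 s.
Range: R = v_x · t = 64.72 × 9.307 = 602 m.

602 m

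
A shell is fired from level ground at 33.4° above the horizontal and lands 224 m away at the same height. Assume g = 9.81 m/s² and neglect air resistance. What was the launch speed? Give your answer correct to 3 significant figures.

On level ground, R = v₀² sin(2θ) / g, so v₀ = √(R g / sin 2θ).
sin(2 × 33.4°) = 0.9191.
v₀ = √(224 × 9.81 / 0.9191) = √2391 = 48.9 m/s.

48.9 m/s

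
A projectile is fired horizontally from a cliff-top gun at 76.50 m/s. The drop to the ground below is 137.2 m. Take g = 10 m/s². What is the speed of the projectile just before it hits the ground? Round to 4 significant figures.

92.72 m/s

Fall time: t = √(2 × 137.2 / 10) = 5.2383 s.
At impact: v_x = 76.50 m/s (unchanged), v_y = g t = 10 × 5.2383 = 52.383 m/s.
Speed = √(v_x² + v_y²) = √(5852.2 + 2744.0) = 92.72 m/s.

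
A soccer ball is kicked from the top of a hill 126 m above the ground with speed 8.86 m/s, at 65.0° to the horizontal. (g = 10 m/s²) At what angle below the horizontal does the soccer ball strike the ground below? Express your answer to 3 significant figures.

v_x = 8.86 cos 65.0° = 3.744 m/s.
At impact |v_y| = √(v_y0² + 2 g h) = √(8.030² + 2×10×126) = 50.84 m/s.
Angle below horizontal = arctan(|v_y| / v_x) = arctan(50.84 / 3.744) = 85.8°.

85.8°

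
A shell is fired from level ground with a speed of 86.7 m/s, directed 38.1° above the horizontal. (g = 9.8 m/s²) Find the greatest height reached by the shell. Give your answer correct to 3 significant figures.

146 m

Vertical component of launch velocity: v_y = 86.7 sin 38.1° = 53.50 m/s.
At the highest point the vertical velocity is zero, so v_y² = 2 g h_max.
h_max = (53.50)² / (2 × 9.8) = 2862 / 19.60 = 146 m.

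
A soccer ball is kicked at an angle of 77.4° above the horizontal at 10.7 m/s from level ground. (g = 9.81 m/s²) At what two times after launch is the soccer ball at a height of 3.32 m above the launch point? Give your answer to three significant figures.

v_y0 = 10.7 sin 77.4° = 10.44 m/s.
Set y = v_y0 t − ½ g t² = 3.32: 4.905 t² − 10.44 t + 3.32 = 0.
t = [10.44 ± √(109.0 − 65.14)] / 9.81 = (10.44 ± 6.623) / 9.81, giving t = 0.389 s or t = 1.74 s.
So the soccer ball is at 3.32 m at t = 0.389 s (rising) and t = 1.74 s (falling).

0.389 s and 1.74 s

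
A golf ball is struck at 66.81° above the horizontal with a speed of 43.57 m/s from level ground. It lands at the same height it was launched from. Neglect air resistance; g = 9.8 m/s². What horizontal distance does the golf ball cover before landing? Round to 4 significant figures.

140.2 m

Components: v_x = 43.57 cos 66.81° = 17.157 m/s, v_y = 43.57 sin 66.81° = 40.050 m/s.
Time of flight (same landing height): t = 2 v_y / g = 2 × 40.050 / 9.8 = 8.1735 s.
Range: R = v_x · t = 17.157 × 8.1735 = 140.2 m.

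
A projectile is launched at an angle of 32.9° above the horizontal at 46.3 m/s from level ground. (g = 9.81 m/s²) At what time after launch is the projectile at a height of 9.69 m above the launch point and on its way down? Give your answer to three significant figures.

4.71 s

v_y0 = 46.3 sin 32.9° = 25.15 m/s.
Set y = v_y0 t − ½ g t² = 9.69: 4.905 t² − 25.15 t + 9.69 = 0.
t = [25.15 ± √(632.5 − 190.1)] / 9.81 = (25.15 ± 21.03) / 9.81, giving t = 0.420 s or t = 4.71 s.
On the way down corresponds to the larger root: t = 4.71 s.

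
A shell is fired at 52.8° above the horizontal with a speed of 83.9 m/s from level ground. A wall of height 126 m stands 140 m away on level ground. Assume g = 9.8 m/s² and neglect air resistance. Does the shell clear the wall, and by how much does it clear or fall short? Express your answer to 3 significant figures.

v_x = 83.9 cos 52.8° = 50.73 m/s; v_y0 = 83.9 sin 52.8° = 66.83 m/s.
Time to reach the wall: t = 140 / 50.73 = 2.760 s.
Height at that point: y = 66.83×2.760 − 4.900×2.760² = 147.1 m.
That is 147.1 − 126 = 21.1 m above the top of the wall, so the shell clears it.

Yes — it clears the wall by 21.1 m.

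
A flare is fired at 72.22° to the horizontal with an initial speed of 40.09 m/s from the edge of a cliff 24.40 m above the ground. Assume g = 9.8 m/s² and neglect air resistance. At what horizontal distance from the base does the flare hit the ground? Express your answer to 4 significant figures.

102.6 m

Components: v_x = 40.09 cos 72.22° = 12.242 m/s, v_y = 40.09 sin 72.22° = 38.175 m/s.
Vertical: 0 = 24.40 + 38.175 t − ½(9.8) t² ⇒ 4.900 t² − 38.175 t − 24.40 = 0.
t = [38.175 + √(1457.3 + 478.24)] / 9.800 = 8.3847 s.
Horizontal: R = v_x · t = 12.242 × 8.3847 = 102.6 m.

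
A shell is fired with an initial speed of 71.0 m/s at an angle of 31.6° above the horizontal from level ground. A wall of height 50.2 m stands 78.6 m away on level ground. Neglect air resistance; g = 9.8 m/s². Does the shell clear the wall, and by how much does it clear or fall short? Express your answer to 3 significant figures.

No — it falls 10.1 m short of clearing the wall.

v_x = 71.0 cos 31.6° = 60.47 m/s; v_y0 = 71.0 sin 31.6° = 37.20 m/s.
Time to reach the wall: t = 78.6 / 60.47 = 1.300 s.
Height at that point: y = 37.20×1.300 − 4.900×1.300² = 40.08 m.
That is 50.2 − 40.08 = 10.1 m below the top of the wall, so the shell does not clear it.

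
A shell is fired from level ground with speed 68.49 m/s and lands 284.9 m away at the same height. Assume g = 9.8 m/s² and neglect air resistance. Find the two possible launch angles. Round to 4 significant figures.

18.26° and 71.74°

Level-ground range: R = v₀² sin(2θ)/g ⇒ sin 2θ = R g / v₀² = 284.9×9.8/68.49² = 0.5952.
2θ = arcsin(0.5952) = 36.527° or 180° − 36.527° = 143.473°.
So θ = 18.26° or θ = 71.74°.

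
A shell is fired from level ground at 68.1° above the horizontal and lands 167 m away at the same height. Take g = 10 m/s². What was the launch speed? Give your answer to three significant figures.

49.1 m/s

On level ground, R = v₀² sin(2θ) / g, so v₀ = √(R g / sin 2θ).
sin(2 × 68.1°) = 0.6921.
v₀ = √(167 × 10 / 0.6921) = √2413 = 49.1 m/s.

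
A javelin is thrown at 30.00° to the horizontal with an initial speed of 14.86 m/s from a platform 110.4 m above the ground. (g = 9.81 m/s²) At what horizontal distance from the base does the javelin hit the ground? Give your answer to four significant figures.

71.57 m

Components: v_x = 14.86 cos 30.00° = 12.869 m/s, v_y = 14.86 sin 30.00° = 7.4300 m/s.
Vertical: 0 = 110.4 + 7.4300 t − ½(9.81) t² ⇒ 4.905 t² − 7.4300 t − 110.4 = 0.
t = [7.4300 + √(55.205 + 2166.0)] / 9.810 = 5.5616 s.
Horizontal: R = v_x · t = 12.869 × 5.5616 = 71.57 m.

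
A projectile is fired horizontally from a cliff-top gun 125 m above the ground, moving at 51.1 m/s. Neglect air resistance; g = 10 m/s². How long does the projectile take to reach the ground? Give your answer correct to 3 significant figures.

5.00 s

The horizontal speed doesn't affect the fall. With v_y0 = 0, h = ½ g t².
t = √(2 × 125 / 10) = √25.00 = 5.00 s.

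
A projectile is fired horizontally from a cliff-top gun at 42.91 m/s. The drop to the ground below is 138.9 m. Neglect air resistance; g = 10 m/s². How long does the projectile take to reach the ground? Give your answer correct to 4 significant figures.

The horizontal speed doesn't affect the fall. With v_y0 = 0, h = ½ g t².
t = √(2 × 138.9 / 10) = √27.780 = 5.271 s.

5.271 s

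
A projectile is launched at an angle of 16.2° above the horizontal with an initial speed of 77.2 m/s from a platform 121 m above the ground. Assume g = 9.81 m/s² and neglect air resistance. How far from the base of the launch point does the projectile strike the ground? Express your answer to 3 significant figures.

565 m

Components: v_x = 77.2 cos 16.2° = 74.13 m/s, v_y = 77.2 sin 16.2° = 21.54 m/s.
Vertical: 0 = 121 + 21.54 t − ½(9.81) t² ⇒ 4.905 t² − 21.54 t − 121 = 0.
t = [21.54 + √(464.0 + 2374)] / 9.810 = 7.626 s.
Horizontal: R = v_x · t = 74.13 × 7.626 = 565 m.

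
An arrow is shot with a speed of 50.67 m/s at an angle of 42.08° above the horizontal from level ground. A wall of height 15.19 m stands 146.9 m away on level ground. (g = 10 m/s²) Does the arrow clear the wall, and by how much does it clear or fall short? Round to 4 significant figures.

v_x = 50.67 cos 42.08° = 37.608 m/s; v_y0 = 50.67 sin 42.08° = 33.957 m/s.
Time to reach the wall: t = 146.9 / 37.608 = 3.9061 s.
Height at that point: y = 33.957×3.9061 − 5.000×3.9061² = 56.351 m.
That is 56.351 − 15.19 = 41.16 m above the top of the wall, so the arrow clears it.

Yes — it clears the wall by 41.16 m.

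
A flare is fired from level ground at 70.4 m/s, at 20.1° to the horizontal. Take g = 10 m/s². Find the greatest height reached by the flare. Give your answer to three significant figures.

29.3 m

Vertical component of launch velocity: v_y = 70.4 sin 20.1° = 24.19 m/s.
At the highest point the vertical velocity is zero, so v_y² = 2 g h_max.
h_max = (24.19)² / (2 × 10) = 585.2 / 20.00 = 29.3 m.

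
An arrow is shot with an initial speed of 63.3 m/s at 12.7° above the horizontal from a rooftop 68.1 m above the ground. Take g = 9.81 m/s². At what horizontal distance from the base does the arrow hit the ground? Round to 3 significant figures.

Components: v_x = 63.3 cos 12.7° = 61.75 m/s, v_y = 63.3 sin 12.7° = 13.92 m/s.
Vertical: 0 = 68.1 + 13.92 t − ½(9.81) t² ⇒ 4.905 t² − 13.92 t − 68.1 = 0.
t = [13.92 + √(193.8 + 1336)] / 9.810 = 5.406 s.
Horizontal: R = v_x · t = 61.75 × 5.406 = 334 m.

334 m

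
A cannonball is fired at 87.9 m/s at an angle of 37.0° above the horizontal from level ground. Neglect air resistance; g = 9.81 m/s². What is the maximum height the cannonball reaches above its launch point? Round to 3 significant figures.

143 m

Vertical component of launch velocity: v_y = 87.9 sin 37.0° = 52.90 m/s.
At the highest point the vertical velocity is zero, so v_y² = 2 g h_max.
h_max = (52.90)² / (2 × 9.81) = 2798 / 19.62 = 143 m.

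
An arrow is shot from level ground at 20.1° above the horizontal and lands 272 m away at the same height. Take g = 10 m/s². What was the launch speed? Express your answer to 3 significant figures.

64.9 m/s

On level ground, R = v₀² sin(2θ) / g, so v₀ = √(R g / sin 2θ).
sin(2 × 20.1°) = 0.6455.
v₀ = √(272 × 10 / 0.6455) = √4214 = 64.9 m/s.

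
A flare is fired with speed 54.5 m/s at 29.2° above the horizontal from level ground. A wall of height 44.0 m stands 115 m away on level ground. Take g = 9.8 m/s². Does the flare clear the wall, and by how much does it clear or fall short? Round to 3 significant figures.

No — it falls 8.36 m short of clearing the wall.

v_x = 54.5 cos 29.2° = 47.57 m/s; v_y0 = 54.5 sin 29.2° = 26.59 m/s.
Time to reach the wall: t = 115 / 47.57 = 2.417 s.
Height at that point: y = 26.59×2.417 − 4.900×2.417² = 35.64 m.
That is 44.0 − 35.64 = 8.36 m below the top of the wall, so the flare does not clear it.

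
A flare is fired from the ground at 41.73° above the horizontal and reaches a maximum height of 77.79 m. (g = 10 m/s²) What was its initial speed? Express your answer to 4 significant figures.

At maximum height v_y = 0, so (v₀ sin θ)² = 2 g H.
v₀ sin 41.73° = √(2 × 10 × 77.79) = 39.444 m/s.
v₀ = 39.444 / sin 41.73° = 39.444 / 0.6656 = 59.26 m/s.

59.26 m/s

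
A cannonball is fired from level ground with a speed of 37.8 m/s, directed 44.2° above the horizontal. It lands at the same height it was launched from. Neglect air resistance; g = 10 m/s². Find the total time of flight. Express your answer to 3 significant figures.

5.27 s

Vertical component: v_y = 37.8 sin 44.2° = 26.35 m/s.
For a projectile landing at launch height, time of flight is t = 2 v_y / g = 2 × 26.35 / 10 = 5.27 s.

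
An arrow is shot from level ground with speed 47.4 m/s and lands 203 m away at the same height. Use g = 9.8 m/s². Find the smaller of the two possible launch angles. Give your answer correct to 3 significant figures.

31.2°

Level-ground range: R = v₀² sin(2θ)/g ⇒ sin 2θ = R g / v₀² = 203×9.8/47.4² = 0.8855.
2θ = arcsin(0.8855) = 62.31° or 180° − 62.31° = 117.69°.
So θ = 31.2° or θ = 58.8°.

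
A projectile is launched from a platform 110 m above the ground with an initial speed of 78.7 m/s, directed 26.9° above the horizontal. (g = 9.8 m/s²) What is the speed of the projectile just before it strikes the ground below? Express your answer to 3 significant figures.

91.4 m/s

v_x = 78.7 cos 26.9° = 70.18 m/s is unchanged throughout.
For the vertical component, v_y² = v_y0² + 2 g h = (35.61)² + 2×9.8×110 = 3424, so |v_y| = 58.51 m/s.
Impact speed = √(v_x² + v_y²) = √(4925 + 3424) = 91.4 m/s.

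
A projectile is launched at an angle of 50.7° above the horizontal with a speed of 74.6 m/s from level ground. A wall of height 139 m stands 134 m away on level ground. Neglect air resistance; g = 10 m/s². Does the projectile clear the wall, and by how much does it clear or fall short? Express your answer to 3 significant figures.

v_x = 74.6 cos 50.7° = 47.25 m/s; v_y0 = 74.6 sin 50.7° = 57.73 m/s.
Time to reach the wall: t = 134 / 47.25 = 2.836 s.
Height at that point: y = 57.73×2.836 − 5.000×2.836² = 123.5 m.
That is 139 − 123.5 = 15.5 m below the top of the wall, so the projectile does not clear it.

No — it falls 15.5 m short of clearing the wall.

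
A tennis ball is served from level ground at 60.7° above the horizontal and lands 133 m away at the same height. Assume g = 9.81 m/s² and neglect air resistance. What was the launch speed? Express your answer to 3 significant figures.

On level ground, R = v₀² sin(2θ) / g, so v₀ = √(R g / sin 2θ).
sin(2 × 60.7°) = 0.8536.
v₀ = √(133 × 9.81 / 0.8536) = √1529 = 39.1 m/s.

39.1 m/s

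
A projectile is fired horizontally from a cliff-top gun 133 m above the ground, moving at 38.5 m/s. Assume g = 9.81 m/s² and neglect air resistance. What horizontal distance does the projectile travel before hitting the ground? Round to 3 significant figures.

200 m

Initial vertical velocity is zero, so the fall time comes from h = ½ g t²: t = √(2 × 133 / 9.81) = 5.207 s.
Horizontal motion is uniform at 38.5 m/s, so x = 38.5 × 5.207 = 200 m.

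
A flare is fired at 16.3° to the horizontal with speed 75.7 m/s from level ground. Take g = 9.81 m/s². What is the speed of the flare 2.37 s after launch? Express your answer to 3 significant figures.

v_x = 75.7 cos 16.3° = 72.66 m/s (constant).
v_y(t) = 75.7 sin 16.3° − g t = 21.25 − 9.81 × 2.37 = -2.000 m/s.
Speed = √(v_x² + v_y²) = √(5279 + 4.000) = 72.7 m/s.

72.7 m/s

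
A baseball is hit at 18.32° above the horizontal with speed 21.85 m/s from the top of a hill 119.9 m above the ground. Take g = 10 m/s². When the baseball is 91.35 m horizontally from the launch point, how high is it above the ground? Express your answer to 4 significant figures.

v_x = 21.85 cos 18.32° = 20.743 m/s, v_y0 = 21.85 sin 18.32° = 6.8680 m/s.
Time to reach x = 91.35 m: t = x / v_x = 91.35 / 20.743 = 4.4039 s.
y = 119.9 + v_y0 t − ½ g t² = 119.9 + 6.8680×4.4039 − 5.000×4.4039² = 53.17 m.

53.17 m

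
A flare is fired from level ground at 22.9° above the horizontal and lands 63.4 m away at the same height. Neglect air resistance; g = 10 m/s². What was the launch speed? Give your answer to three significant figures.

29.7 m/s

On level ground, R = v₀² sin(2θ) / g, so v₀ = √(R g / sin 2θ).
sin(2 × 22.9°) = 0.7169.
v₀ = √(63.4 × 10 / 0.7169) = √884.4 = 29.7 m/s.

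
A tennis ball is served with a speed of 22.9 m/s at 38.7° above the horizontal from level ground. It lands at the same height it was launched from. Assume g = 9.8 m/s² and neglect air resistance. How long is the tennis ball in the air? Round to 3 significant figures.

2.92 s

Vertical component: v_y = 22.9 sin 38.7° = 14.32 m/s.
For a projectile landing at launch height, time of flight is t = 2 v_y / g = 2 × 14.32 / 9.8 = 2.92 s.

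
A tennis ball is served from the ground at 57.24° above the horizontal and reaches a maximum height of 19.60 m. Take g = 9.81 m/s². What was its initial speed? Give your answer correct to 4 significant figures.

23.32 m/s

At maximum height v_y = 0, so (v₀ sin θ)² = 2 g H.
v₀ sin 57.24° = √(2 × 9.81 × 19.60) = 19.610 m/s.
v₀ = 19.610 / sin 57.24° = 19.610 / 0.8409 = 23.32 m/s.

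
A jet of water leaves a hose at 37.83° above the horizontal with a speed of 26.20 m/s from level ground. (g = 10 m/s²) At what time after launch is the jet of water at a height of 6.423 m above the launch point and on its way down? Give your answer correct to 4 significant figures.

2.746 s

v_y0 = 26.20 sin 37.83° = 16.069 m/s.
Set y = v_y0 t − ½ g t² = 6.423: 5.000 t² − 16.069 t + 6.423 = 0.
t = [16.069 ± √(258.21 − 128.46)] / 10 = (16.069 ± 11.391) / 10, giving t = 0.4678 s or t = 2.746 s.
On the way down corresponds to the larger root: t = 2.746 s.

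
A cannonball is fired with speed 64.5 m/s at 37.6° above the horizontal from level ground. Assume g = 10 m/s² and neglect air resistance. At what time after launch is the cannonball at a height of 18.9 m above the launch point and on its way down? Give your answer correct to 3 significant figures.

v_y0 = 64.5 sin 37.6° = 39.35 m/s.
Set y = v_y0 t − ½ g t² = 18.9: 5.000 t² − 39.35 t + 18.9 = 0.
t = [39.35 ± √(1548 − 378.0)] / 10 = (39.35 ± 34.21) / 10, giving t = 0.514 s or t = 7.36 s.
On the way down corresponds to the larger root: t = 7.36 s.

7.36 s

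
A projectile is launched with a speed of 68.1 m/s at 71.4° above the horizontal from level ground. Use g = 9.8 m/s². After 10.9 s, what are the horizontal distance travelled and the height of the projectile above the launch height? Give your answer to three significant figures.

x = 237 m, y = 121 m

v_x = 68.1 cos 71.4° = 21.72 m/s; v_y0 = 68.1 sin 71.4° = 64.54 m/s.
x = v_x t = 21.72 × 10.9 = 237 m.
y = v_y0 t − ½ g t² = 64.54×10.9 − 4.900×10.9² = 121 m.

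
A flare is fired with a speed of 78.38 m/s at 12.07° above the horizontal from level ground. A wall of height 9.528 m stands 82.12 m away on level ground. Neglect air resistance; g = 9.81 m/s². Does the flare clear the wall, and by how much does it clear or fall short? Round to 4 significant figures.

Yes — it clears the wall by 2.402 m.

v_x = 78.38 cos 12.07° = 76.647 m/s; v_y0 = 78.38 sin 12.07° = 16.390 m/s.
Time to reach the wall: t = 82.12 / 76.647 = 1.0714 s.
Height at that point: y = 16.390×1.0714 − 4.905×1.0714² = 11.930 m.
That is 11.930 − 9.528 = 2.402 m above the top of the wall, so the flare clears it.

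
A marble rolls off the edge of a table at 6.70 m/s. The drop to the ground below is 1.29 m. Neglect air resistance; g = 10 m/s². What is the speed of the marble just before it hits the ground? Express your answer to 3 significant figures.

Fall time: t = √(2 × 1.29 / 10) = 0.5079 s.
At impact: v_x = 6.70 m/s (unchanged), v_y = g t = 10 × 0.5079 = 5.079 m/s.
Speed = √(v_x² + v_y²) = √(44.89 + 25.80) = 8.41 m/s.

8.41 m/s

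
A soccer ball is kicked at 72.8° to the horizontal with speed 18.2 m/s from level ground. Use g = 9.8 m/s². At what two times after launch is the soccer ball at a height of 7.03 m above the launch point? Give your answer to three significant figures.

v_y0 = 18.2 sin 72.8° = 17.39 m/s.
Set y = v_y0 t − ½ g t² = 7.03: 4.900 t² − 17.39 t + 7.03 = 0.
t = [17.39 ± √(302.4 − 137.8)] / 9.8 = (17.39 ± 12.83) / 9.8, giving t = 0.465 s or t = 3.08 s.
So the soccer ball is at 7.03 m at t = 0.465 s (rising) and t = 3.08 s (falling).

0.465 s and 3.08 s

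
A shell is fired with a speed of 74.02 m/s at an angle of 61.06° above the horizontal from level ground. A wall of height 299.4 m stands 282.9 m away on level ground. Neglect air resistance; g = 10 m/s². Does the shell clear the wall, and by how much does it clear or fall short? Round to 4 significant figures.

No — it falls 99.69 m short of clearing the wall.

v_x = 74.02 cos 61.06° = 35.818 m/s; v_y0 = 74.02 sin 61.06° = 64.777 m/s.
Time to reach the wall: t = 282.9 / 35.818 = 7.8983 s.
Height at that point: y = 64.777×7.8983 − 5.000×7.8983² = 199.71 m.
That is 299.4 − 199.71 = 99.69 m below the top of the wall, so the shell does not clear it.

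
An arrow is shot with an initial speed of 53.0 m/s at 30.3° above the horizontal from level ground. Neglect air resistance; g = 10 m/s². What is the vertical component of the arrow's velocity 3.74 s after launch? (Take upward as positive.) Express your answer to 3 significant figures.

Initial vertical component: v_y0 = 53.0 sin 30.3° = 26.74 m/s.
v_y(t) = v_y0 − g t = 26.74 − 10 × 3.74 = -10.7 m/s.

-10.7 m/s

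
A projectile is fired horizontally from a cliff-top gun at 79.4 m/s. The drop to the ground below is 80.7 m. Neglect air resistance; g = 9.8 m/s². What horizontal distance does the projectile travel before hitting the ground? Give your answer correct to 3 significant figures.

322 m

Initial vertical velocity is zero, so the fall time comes from h = ½ g t²: t = √(2 × 80.7 / 9.8) = 4.058 s.
Horizontal motion is uniform at 79.4 m/s, so x = 79.4 × 4.058 = 322 m.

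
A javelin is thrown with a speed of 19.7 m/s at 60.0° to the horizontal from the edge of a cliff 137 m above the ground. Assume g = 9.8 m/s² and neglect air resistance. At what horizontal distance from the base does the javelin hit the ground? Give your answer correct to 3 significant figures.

72.0 m

Components: v_x = 19.7 cos 60.0° = 9.850 m/s, v_y = 19.7 sin 60.0° = 17.06 m/s.
Vertical: 0 = 137 + 17.06 t − ½(9.8) t² ⇒ 4.900 t² − 17.06 t − 137 = 0.
t = [17.06 + √(291.0 + 2685)] / 9.800 = 7.307 s.
Horizontal: R = v_x · t = 9.850 × 7.307 = 72.0 m.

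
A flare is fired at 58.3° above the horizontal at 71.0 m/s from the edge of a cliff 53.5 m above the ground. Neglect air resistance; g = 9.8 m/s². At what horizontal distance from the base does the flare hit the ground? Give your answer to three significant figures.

491 m

Components: v_x = 71.0 cos 58.3° = 37.31 m/s, v_y = 71.0 sin 58.3° = 60.41 m/s.
Vertical: 0 = 53.5 + 60.41 t − ½(9.8) t² ⇒ 4.900 t² − 60.41 t − 53.5 = 0.
t = [60.41 + √(3649 + 1049)] / 9.800 = 13.16 s.
Horizontal: R = v_x · t = 37.31 × 13.16 = 491 m.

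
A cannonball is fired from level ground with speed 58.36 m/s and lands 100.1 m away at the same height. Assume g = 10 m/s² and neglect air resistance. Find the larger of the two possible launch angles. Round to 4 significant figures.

81.45°

Level-ground range: R = v₀² sin(2θ)/g ⇒ sin 2θ = R g / v₀² = 100.1×10/58.36² = 0.2939.
2θ = arcsin(0.2939) = 17.092° or 180° − 17.092° = 162.908°.
So θ = 8.546° or θ = 81.45°.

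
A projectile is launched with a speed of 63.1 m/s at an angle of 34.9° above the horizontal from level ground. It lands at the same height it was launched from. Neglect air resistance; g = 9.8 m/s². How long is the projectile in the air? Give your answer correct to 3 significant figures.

7.37 s

Vertical component: v_y = 63.1 sin 34.9° = 36.10 m/s.
For a projectile landing at launch height, time of flight is t = 2 v_y / g = 2 × 36.10 / 9.8 = 7.37 s.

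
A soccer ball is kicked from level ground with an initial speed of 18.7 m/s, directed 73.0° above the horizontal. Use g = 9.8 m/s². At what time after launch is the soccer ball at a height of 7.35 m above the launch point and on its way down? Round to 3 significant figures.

v_y0 = 18.7 sin 73.0° = 17.88 m/s.
Set y = v_y0 t − ½ g t² = 7.35: 4.900 t² − 17.88 t + 7.35 = 0.
t = [17.88 ± √(319.7 − 144.1)] / 9.8 = (17.88 ± 13.25) / 9.8, giving t = 0.472 s or t = 3.18 s.
On the way down corresponds to the larger root: t = 3.18 s.

3.18 s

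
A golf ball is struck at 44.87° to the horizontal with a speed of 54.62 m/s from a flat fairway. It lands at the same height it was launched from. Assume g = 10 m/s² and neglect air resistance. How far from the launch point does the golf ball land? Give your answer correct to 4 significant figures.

298.3 m

For level ground, R = v₀² sin(2θ) / g.
sin(2 × 44.87°) = sin 89.740° = 1.0000.
R = (54.62)² × 1.0000 / 10 = 298.3 m.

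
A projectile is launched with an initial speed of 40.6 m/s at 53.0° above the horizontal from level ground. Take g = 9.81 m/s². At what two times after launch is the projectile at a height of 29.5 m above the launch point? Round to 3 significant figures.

v_y0 = 40.6 sin 53.0° = 32.42 m/s.
Set y = v_y0 t − ½ g t² = 29.5: 4.905 t² − 32.42 t + 29.5 = 0.
t = [32.42 ± √(1051 − 578.8)] / 9.81 = (32.42 ± 21.73) / 9.81, giving t = 1.09 s or t = 5.52 s.
So the projectile is at 29.5 m at t = 1.09 s (rising) and t = 5.52 s (falling).

1.09 s and 5.52 s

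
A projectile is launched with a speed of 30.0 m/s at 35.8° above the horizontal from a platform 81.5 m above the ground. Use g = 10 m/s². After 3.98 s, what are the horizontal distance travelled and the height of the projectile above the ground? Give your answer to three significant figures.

x = 96.8 m, y = 72.1 m

v_x = 30.0 cos 35.8° = 24.33 m/s; v_y0 = 30.0 sin 35.8° = 17.55 m/s.
x = v_x t = 24.33 × 3.98 = 96.8 m.
y = 81.5 + v_y0 t − ½ g t² = 72.1 m.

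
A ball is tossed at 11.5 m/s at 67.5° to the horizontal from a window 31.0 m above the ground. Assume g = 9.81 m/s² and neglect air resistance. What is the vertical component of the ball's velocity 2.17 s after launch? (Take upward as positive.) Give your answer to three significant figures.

-10.7 m/s

Initial vertical component: v_y0 = 11.5 sin 67.5° = 10.62 m/s.
v_y(t) = v_y0 − g t = 10.62 − 9.81 × 2.17 = -10.7 m/s.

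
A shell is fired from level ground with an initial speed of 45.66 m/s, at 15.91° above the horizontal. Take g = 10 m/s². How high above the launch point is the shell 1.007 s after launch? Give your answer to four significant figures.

7.534 m

v_y0 = 45.66 sin 15.91° = 12.517 m/s.
y(t) = v_y0 t − ½ g t² = 12.517×1.007 − 5.000×1.007² = 7.534 m.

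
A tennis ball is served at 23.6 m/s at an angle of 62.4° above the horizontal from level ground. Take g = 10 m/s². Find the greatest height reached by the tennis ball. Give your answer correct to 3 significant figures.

21.9 m

Vertical component of launch velocity: v_y = 23.6 sin 62.4° = 20.91 m/s.
At the highest point the vertical velocity is zero, so v_y² = 2 g h_max.
h_max = (20.91)² / (2 × 10) = 437.2 / 20.00 = 21.9 m.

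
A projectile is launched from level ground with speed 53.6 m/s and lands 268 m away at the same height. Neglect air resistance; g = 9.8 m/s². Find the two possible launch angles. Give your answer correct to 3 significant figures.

33.0° and 57.0°

Level-ground range: R = v₀² sin(2θ)/g ⇒ sin 2θ = R g / v₀² = 268×9.8/53.6² = 0.9142.
2θ = arcsin(0.9142) = 66.09° or 180° − 66.09° = 113.91°.
So θ = 33.0° or θ = 57.0°.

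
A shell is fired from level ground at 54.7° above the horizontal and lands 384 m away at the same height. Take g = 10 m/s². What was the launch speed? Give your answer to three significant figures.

63.8 m/s

On level ground, R = v₀² sin(2θ) / g, so v₀ = √(R g / sin 2θ).
sin(2 × 54.7°) = 0.9432.
v₀ = √(384 × 10 / 0.9432) = √4071 = 63.8 m/s.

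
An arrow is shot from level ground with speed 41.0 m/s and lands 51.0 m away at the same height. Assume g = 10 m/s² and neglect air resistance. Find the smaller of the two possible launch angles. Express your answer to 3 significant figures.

Level-ground range: R = v₀² sin(2θ)/g ⇒ sin 2θ = R g / v₀² = 51.0×10/41.0² = 0.3034.
2θ = arcsin(0.3034) = 17.66° or 180° − 17.66° = 162.34°.
So θ = 8.83° or θ = 81.2°.

8.83°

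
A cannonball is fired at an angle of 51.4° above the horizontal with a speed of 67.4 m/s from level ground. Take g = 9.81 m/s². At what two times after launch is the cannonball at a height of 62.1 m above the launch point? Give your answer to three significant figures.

v_y0 = 67.4 sin 51.4° = 52.67 m/s.
Set y = v_y0 t − ½ g t² = 62.1: 4.905 t² − 52.67 t + 62.1 = 0.
t = [52.67 ± √(2774 − 1218)] / 9.81 = (52.67 ± 39.45) / 9.81, giving t = 1.35 s or t = 9.39 s.
So the cannonball is at 62.1 m at t = 1.35 s (rising) and t = 9.39 s (falling).

1.35 s and 9.39 s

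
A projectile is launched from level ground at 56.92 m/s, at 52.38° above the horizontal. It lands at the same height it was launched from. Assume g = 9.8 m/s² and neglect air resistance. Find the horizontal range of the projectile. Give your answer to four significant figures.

319.7 m

For level ground, R = v₀² sin(2θ) / g.
sin(2 × 52.38°) = sin 104.76° = 0.9670.
R = (56.92)² × 0.9670 / 9.8 = 319.7 m.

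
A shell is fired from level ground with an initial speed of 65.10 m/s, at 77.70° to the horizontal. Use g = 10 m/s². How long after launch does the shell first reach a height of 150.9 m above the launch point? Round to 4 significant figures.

3.155 s

v_y0 = 65.10 sin 77.70° = 63.606 m/s.
Set y = v_y0 t − ½ g t² = 150.9: 5.000 t² − 63.606 t + 150.9 = 0.
t = [63.606 ± √(4045.7 − 3018.0)] / 10 = (63.606 ± 32.058) / 10, giving t = 3.155 s or t = 9.566 s.
The shell is on the way up at the first time, so t = 3.155 s.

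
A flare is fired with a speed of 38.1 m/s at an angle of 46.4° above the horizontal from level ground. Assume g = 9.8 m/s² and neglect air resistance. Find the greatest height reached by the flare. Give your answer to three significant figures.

Vertical component of launch velocity: v_y = 38.1 sin 46.4° = 27.59 m/s.
At the highest point the vertical velocity is zero, so v_y² = 2 g h_max.
h_max = (27.59)² / (2 × 9.8) = 761.2 / 19.60 = 38.8 m.

38.8 m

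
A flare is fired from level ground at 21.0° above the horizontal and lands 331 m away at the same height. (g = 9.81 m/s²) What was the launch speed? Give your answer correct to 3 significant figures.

69.7 m/s

On level ground, R = v₀² sin(2θ) / g, so v₀ = √(R g / sin 2θ).
sin(2 × 21.0°) = 0.6691.
v₀ = √(331 × 9.81 / 0.6691) = √4853 = 69.7 m/s.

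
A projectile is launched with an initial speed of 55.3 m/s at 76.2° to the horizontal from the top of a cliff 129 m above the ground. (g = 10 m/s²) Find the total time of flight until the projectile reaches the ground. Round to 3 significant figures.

12.8 s

Vertical component: v_y = 55.3 sin 76.2° = 53.70 m/s.
Taking up as positive with launch at y = 129 m, landing at y = 0: 0 = 129 + 53.70 t − ½(10) t².
Solving 5.000 t² − 53.70 t − 129 = 0 gives t = [53.70 + √(53.70² + 4·5.000·129)] / 10.00 = 12.8 s.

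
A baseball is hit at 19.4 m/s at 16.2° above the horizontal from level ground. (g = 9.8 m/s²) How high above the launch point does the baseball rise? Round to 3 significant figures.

Vertical component of launch velocity: v_y = 19.4 sin 16.2° = 5.412 m/s.
At the highest point the vertical velocity is zero, so v_y² = 2 g h_max.
h_max = (5.412)² / (2 × 9.8) = 29.29 / 19.60 = 1.49 m.

1.49 m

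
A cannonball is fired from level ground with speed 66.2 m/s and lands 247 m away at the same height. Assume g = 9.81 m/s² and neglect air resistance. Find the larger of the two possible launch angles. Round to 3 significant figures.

73.2°

Level-ground range: R = v₀² sin(2θ)/g ⇒ sin 2θ = R g / v₀² = 247×9.81/66.2² = 0.5529.
2θ = arcsin(0.5529) = 33.57° or 180° − 33.57° = 146.43°.
So θ = 16.8° or θ = 73.2°.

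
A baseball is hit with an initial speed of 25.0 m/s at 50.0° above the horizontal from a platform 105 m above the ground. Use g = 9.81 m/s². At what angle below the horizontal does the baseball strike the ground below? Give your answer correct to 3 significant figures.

71.9°

v_x = 25.0 cos 50.0° = 16.07 m/s.
At impact |v_y| = √(v_y0² + 2 g h) = √(19.15² + 2×9.81×105) = 49.26 m/s.
Angle below horizontal = arctan(|v_y| / v_x) = arctan(49.26 / 16.07) = 71.9°.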